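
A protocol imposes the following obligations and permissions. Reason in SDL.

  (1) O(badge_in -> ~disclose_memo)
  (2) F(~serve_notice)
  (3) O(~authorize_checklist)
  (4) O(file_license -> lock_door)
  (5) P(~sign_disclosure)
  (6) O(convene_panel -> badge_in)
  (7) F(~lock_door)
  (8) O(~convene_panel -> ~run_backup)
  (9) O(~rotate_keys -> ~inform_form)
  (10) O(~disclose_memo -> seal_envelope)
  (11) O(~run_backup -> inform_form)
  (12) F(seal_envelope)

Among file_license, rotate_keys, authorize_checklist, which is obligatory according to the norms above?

Premise 12, F(seal_envelope), is equivalent to O(~seal_envelope).
Premise 10 is O(~disclose_memo -> seal_envelope); contrapositively O(~seal_envelope -> disclose_memo). Since O(~seal_envelope) holds, K gives O(disclose_memo).
The contrapositive of premise 1 (O(badge_in -> ~disclose_memo)) is O(disclose_memo -> ~badge_in), and O(disclose_memo) is already established, so O(~badge_in).
The contrapositive of premise 6 (O(convene_panel -> badge_in)) is O(~badge_in -> ~convene_panel), and O(~badge_in) is already established, so O(~convene_panel).
Applying K to premise 8 (O(~convene_panel -> ~run_backup)) and O(~convene_panel) yields O(~run_backup).
Applying K to premise 11 (O(~run_backup -> inform_form)) and O(~run_backup) yields O(inform_form).
Premise 9, O(~rotate_keys -> ~inform_form), contraposes to O(inform_form -> rotate_keys); with O(inform_form) we get O(rotate_keys).
So O(rotate_keys) holds — rotate_keys is obligatory. None of the other listed options is made obligatory by any chain of premises.

rotate_keys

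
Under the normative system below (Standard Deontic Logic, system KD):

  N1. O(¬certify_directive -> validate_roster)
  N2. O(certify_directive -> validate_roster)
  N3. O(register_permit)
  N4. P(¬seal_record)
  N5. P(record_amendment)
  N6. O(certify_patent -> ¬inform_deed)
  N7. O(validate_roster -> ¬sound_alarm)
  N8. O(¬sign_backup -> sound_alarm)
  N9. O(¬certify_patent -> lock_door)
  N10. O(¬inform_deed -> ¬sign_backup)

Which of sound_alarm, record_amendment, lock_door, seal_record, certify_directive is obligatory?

lock_door

Premises 1 and 2 cover both cases: O(¬certify_directive -> validate_roster) and O(certify_directive -> validate_roster). Since ¬certify_directive ∨ certify_directive is a tautology, O(validate_roster) follows.
With premise 7, O(validate_roster -> ¬sound_alarm), the K-axiom yields O(¬sound_alarm).
Premise 8, O(¬sign_backup -> sound_alarm), contraposes to O(¬sound_alarm -> sign_backup); with O(¬sound_alarm) we get O(sign_backup).
Premise 10, O(¬inform_deed -> ¬sign_backup), contraposes to O(sign_backup -> inform_deed); with O(sign_backup) we get O(inform_deed).
Premise 6, O(certify_patent -> ¬inform_deed), contraposes to O(inform_deed -> ¬certify_patent); with O(inform_deed) we get O(¬certify_patent).
Applying K to premise 9 (O(¬certify_patent -> lock_door)) and O(¬certify_patent) yields O(lock_door).
So O(lock_door) holds — lock_door is obligatory. None of the other listed options is made obligatory by any chain of premises.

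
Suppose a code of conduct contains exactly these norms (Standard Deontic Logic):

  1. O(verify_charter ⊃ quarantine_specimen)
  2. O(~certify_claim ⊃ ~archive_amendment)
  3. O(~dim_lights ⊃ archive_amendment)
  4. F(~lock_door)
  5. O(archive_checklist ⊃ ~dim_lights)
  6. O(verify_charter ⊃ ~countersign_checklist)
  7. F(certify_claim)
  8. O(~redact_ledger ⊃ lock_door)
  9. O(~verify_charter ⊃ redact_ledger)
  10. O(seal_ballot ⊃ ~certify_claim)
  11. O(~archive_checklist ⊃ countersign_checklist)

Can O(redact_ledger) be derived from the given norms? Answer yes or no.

F(certify_claim) at premise 7 means O(~certify_claim).
From O(~certify_claim) and premise 2, O(~certify_claim ⊃ ~archive_amendment), we obtain O(~archive_amendment).
Premise 3 is O(~dim_lights ⊃ archive_amendment); contrapositively O(~archive_amendment ⊃ dim_lights). Since O(~archive_amendment) holds, K gives O(dim_lights).
Premise 5, O(archive_checklist ⊃ ~dim_lights), contraposes to O(dim_lights ⊃ ~archive_checklist); with O(dim_lights) we get O(~archive_checklist).
Premise 11 is O(~archive_checklist ⊃ countersign_checklist); since O(~archive_checklist), deontic closure gives O(countersign_checklist).
Premise 6 is O(verify_charter ⊃ ~countersign_checklist); contrapositively O(countersign_checklist ⊃ ~verify_charter). Since O(countersign_checklist) holds, K gives O(~verify_charter).
From O(~verify_charter) and premise 9, O(~verify_charter ⊃ redact_ledger), we obtain O(redact_ledger).
Premises 1, 4, 8, 10 do not contribute to this derivation.
So O(redact_ledger) follows.

Yes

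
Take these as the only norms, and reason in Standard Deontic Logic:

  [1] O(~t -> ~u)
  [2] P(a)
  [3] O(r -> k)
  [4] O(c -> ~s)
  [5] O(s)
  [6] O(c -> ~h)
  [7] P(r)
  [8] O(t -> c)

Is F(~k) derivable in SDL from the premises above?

Premise 3 is O(r -> k), but O(r) is not derivable from the premises (the permission P(r) asserts only ~O(~r), not O(r)), so it does not yield O(k).
No other premise forces O(k). An ideal world satisfying every premise can still have ~k true, so F(~k) is not derivable.

No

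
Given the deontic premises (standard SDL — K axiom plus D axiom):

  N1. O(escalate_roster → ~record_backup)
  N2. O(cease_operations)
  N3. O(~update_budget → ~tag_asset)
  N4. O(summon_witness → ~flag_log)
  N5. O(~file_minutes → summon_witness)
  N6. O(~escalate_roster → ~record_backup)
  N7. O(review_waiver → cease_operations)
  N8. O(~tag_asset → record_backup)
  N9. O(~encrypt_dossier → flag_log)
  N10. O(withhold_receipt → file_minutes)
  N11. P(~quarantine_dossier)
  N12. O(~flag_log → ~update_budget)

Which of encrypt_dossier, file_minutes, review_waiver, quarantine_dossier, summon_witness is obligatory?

file_minutes

Premises 1 and 6 are O(escalate_roster → ~record_backup) and O(~escalate_roster → ~record_backup); every ideal world satisfies escalate_roster or ~escalate_roster, so in either case ~record_backup holds — hence O(~record_backup).
The contrapositive of premise 8 (O(~tag_asset → record_backup)) is O(~record_backup → tag_asset), and O(~record_backup) is already established, so O(tag_asset).
The contrapositive of premise 3 (O(~update_budget → ~tag_asset)) is O(tag_asset → update_budget), and O(tag_asset) is already established, so O(update_budget).
Premise 12 is O(~flag_log → ~update_budget); contrapositively O(update_budget → flag_log). Since O(update_budget) holds, K gives O(flag_log).
Premise 4 is O(summon_witness → ~flag_log); contrapositively O(flag_log → ~summon_witness). Since O(flag_log) holds, K gives O(~summon_witness).
The contrapositive of premise 5 (O(~file_minutes → summon_witness)) is O(~summon_witness → file_minutes), and O(~summon_witness) is already established, so O(file_minutes).
So O(file_minutes) holds — file_minutes is obligatory. None of the other listed options is made obligatory by any chain of premises.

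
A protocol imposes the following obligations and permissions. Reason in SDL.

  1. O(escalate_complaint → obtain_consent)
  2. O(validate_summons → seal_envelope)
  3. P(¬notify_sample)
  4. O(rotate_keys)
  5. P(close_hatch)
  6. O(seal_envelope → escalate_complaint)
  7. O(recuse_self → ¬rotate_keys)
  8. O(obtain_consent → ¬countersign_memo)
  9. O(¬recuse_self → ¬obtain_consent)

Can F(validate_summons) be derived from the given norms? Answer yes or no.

From premise 4 we have O(rotate_keys).
The contrapositive of premise 7 (O(recuse_self → ¬rotate_keys)) is O(rotate_keys → ¬recuse_self), and O(rotate_keys) is already established, so O(¬recuse_self).
With premise 9, O(¬recuse_self → ¬obtain_consent), the K-axiom yields O(¬obtain_consent).
The contrapositive of premise 1 (O(escalate_complaint → obtain_consent)) is O(¬obtain_consent → ¬escalate_complaint), and O(¬obtain_consent) is already established, so O(¬escalate_complaint).
The contrapositive of premise 6 (O(seal_envelope → escalate_complaint)) is O(¬escalate_complaint → ¬seal_envelope), and O(¬escalate_complaint) is already established, so O(¬seal_envelope).
Premise 2, O(validate_summons → seal_envelope), contraposes to O(¬seal_envelope → ¬validate_summons); with O(¬seal_envelope) we get O(¬validate_summons).
Premises 3, 5, 8 do not contribute to this derivation.
So O(¬validate_summons) holds, i.e. F(validate_summons). The claim follows.

Yes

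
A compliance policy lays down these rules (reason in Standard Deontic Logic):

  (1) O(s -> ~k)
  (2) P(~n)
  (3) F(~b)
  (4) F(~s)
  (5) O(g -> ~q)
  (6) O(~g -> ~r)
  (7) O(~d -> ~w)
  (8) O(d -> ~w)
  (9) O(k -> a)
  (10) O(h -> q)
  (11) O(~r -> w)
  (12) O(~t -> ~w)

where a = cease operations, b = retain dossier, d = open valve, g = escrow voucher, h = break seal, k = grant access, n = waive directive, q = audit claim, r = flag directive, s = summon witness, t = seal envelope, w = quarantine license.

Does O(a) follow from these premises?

Premise 9 is O(k -> a), but O(k) is not derivable from the premises, so it does not yield O(a).
No other premise forces O(a). An ideal world satisfying every premise can still have a false, so O(a) is not derivable.

No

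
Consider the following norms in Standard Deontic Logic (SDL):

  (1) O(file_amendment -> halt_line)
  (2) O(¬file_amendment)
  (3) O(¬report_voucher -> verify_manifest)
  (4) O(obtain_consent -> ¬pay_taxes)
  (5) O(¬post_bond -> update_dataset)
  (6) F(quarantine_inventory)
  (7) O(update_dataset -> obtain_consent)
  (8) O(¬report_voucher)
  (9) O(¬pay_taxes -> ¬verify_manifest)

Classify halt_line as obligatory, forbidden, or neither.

Neither

Premise 1 is O(file_amendment -> halt_line), but O(file_amendment) is not derivable from the premises, so it does not yield O(halt_line).
No premise or chain of K-axiom applications forces O(halt_line), and none forces O(¬halt_line). So halt_line is neither obligatory nor forbidden under these norms.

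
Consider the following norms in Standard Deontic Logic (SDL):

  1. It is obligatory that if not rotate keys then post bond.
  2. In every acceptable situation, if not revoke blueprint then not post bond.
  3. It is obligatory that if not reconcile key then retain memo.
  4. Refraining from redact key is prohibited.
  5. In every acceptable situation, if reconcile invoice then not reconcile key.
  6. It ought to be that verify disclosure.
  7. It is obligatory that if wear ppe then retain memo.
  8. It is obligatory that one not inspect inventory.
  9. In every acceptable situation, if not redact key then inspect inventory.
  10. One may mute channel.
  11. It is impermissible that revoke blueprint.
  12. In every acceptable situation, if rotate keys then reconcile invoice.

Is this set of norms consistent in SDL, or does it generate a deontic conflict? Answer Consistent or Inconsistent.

Premise 9 is O(¬redact_key → inspect_inventory), but O(¬redact_key) is not derivable from the premises, so it does not yield O(inspect_inventory).
So O(inspect_inventory) is not derivable, and the apparent clash with O(¬inspect_inventory) does not arise.
A world satisfying every obligation exists (e.g. inspect_inventory=false, mute_channel=false, post_bond=false, reconcile_invoice=true, reconcile_key=false, redact_key=true, retain_memo=true, revoke_blueprint=false, rotate_keys=true, verify_disclosure=true, wear_ppe=false); no atom is both obligatory and forbidden, so the set is consistent.

Consistent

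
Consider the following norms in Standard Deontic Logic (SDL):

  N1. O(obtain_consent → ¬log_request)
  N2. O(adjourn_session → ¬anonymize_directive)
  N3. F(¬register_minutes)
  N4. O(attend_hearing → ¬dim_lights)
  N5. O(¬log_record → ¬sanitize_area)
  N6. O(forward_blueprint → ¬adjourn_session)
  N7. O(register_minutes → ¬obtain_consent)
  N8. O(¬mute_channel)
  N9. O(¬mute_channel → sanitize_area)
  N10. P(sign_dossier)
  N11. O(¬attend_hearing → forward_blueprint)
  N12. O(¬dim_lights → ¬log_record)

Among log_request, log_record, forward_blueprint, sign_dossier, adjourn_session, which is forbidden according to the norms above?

adjourn_session

Premise 8 states O(¬mute_channel) outright.
Applying K to premise 9 (O(¬mute_channel → sanitize_area)) and O(¬mute_channel) yields O(sanitize_area).
The contrapositive of premise 5 (O(¬log_record → ¬sanitize_area)) is O(sanitize_area → log_record), and O(sanitize_area) is already established, so O(log_record).
Premise 12, O(¬dim_lights → ¬log_record), contraposes to O(log_record → dim_lights); with O(log_record) we get O(dim_lights).
The contrapositive of premise 4 (O(attend_hearing → ¬dim_lights)) is O(dim_lights → ¬attend_hearing), and O(dim_lights) is already established, so O(¬attend_hearing).
With premise 11, O(¬attend_hearing → forward_blueprint), the K-axiom yields O(forward_blueprint).
From O(forward_blueprint) and premise 6, O(forward_blueprint → ¬adjourn_session), we obtain O(¬adjourn_session).
So O(¬adjourn_session) holds, i.e. adjourn_session is forbidden. None of the other listed options is forbidden under the premises.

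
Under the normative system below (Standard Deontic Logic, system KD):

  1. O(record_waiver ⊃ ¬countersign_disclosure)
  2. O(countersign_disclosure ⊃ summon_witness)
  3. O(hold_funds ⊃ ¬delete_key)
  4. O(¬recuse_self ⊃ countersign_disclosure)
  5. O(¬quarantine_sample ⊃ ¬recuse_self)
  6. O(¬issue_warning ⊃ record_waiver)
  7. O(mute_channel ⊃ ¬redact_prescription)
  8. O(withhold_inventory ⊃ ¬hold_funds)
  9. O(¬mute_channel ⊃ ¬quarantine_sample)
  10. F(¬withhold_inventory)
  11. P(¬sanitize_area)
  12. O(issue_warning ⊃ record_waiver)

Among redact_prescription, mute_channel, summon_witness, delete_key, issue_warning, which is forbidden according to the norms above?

By case analysis on ¬issue_warning: premise 6 gives O(¬issue_warning ⊃ record_waiver) and premise 12 gives O(issue_warning ⊃ record_waiver), so O(record_waiver) either way.
From O(record_waiver) and premise 1, O(record_waiver ⊃ ¬countersign_disclosure), we obtain O(¬countersign_disclosure).
Premise 4, O(¬recuse_self ⊃ countersign_disclosure), contraposes to O(¬countersign_disclosure ⊃ recuse_self); with O(¬countersign_disclosure) we get O(recuse_self).
Premise 5 is O(¬quarantine_sample ⊃ ¬recuse_self); contrapositively O(recuse_self ⊃ quarantine_sample). Since O(recuse_self) holds, K gives O(quarantine_sample).
Premise 9, O(¬mute_channel ⊃ ¬quarantine_sample), contraposes to O(quarantine_sample ⊃ mute_channel); with O(quarantine_sample) we get O(mute_channel).
Premise 7 is O(mute_channel ⊃ ¬redact_prescription); since O(mute_channel), deontic closure gives O(¬redact_prescription).
So O(¬redact_prescription) holds, i.e. redact_prescription is forbidden. None of the other listed options is forbidden under the premises.

redact_prescription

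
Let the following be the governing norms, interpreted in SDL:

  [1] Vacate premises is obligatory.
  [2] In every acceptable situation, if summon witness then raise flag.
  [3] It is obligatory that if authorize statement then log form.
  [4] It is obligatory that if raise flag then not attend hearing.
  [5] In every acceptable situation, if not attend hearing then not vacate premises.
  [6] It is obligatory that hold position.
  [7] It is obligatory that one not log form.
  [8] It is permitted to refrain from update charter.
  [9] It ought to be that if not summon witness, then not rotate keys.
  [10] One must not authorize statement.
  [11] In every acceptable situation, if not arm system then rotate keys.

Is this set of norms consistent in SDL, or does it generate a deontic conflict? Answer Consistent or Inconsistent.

Consistent

Premise 3 is O(authorize_statement → log_form), but O(authorize_statement) is not derivable from the premises, so it does not yield O(log_form).
So O(log_form) is not derivable, and the apparent clash with O(¬log_form) does not arise.
A world satisfying every obligation exists (e.g. arm_system=true, attend_hearing=true, authorize_statement=false, hold_position=true, log_form=false, raise_flag=false, rotate_keys=false, summon_witness=false, update_charter=false, vacate_premises=true); no atom is both obligatory and forbidden, so the set is consistent.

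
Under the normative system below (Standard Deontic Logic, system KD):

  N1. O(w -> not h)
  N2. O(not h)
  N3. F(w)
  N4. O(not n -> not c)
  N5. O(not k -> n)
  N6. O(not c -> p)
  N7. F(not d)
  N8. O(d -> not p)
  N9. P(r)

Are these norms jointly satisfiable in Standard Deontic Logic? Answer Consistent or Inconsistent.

Premise 1 is O(w -> not h); even if O(not h) held, inferring O(w) would be affirming the consequent — invalid.
So O(w) is not derivable, and the apparent clash with O(not w) does not arise.
A world satisfying every obligation exists (e.g. c=true, d=true, h=false, k=false, n=true, p=false, r=false, w=false); no atom is both obligatory and forbidden, so the set is consistent.

Consistent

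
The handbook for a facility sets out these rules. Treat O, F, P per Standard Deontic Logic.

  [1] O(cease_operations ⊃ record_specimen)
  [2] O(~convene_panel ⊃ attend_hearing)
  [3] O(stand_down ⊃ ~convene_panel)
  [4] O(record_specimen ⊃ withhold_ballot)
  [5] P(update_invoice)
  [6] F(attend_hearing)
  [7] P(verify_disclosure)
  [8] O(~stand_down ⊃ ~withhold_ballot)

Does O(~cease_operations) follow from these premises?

Premise 6 is F(attend_hearing), i.e. O(~attend_hearing).
Premise 2, O(~convene_panel ⊃ attend_hearing), contraposes to O(~attend_hearing ⊃ convene_panel); with O(~attend_hearing) we get O(convene_panel).
Premise 3 is O(stand_down ⊃ ~convene_panel); contrapositively O(convene_panel ⊃ ~stand_down). Since O(convene_panel) holds, K gives O(~stand_down).
From O(~stand_down) and premise 8, O(~stand_down ⊃ ~withhold_ballot), we obtain O(~withhold_ballot).
Premise 4, O(record_specimen ⊃ withhold_ballot), contraposes to O(~withhold_ballot ⊃ ~record_specimen); with O(~withhold_ballot) we get O(~record_specimen).
Premise 1, O(cease_operations ⊃ record_specimen), contraposes to O(~record_specimen ⊃ ~cease_operations); with O(~record_specimen) we get O(~cease_operations).
Premises 5, 7 do not contribute to this derivation.
So O(~cease_operations) follows.

Yes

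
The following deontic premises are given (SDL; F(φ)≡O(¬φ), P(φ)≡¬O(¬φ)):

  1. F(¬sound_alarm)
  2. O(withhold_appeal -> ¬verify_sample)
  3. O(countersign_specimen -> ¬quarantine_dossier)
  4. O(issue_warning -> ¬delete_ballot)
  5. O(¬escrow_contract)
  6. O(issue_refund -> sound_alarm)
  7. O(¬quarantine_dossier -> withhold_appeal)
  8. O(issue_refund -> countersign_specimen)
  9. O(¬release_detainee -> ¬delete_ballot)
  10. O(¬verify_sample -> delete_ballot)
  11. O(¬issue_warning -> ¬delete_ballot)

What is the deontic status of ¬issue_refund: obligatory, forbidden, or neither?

Obligatory

By case analysis on issue_warning: premise 4 gives O(issue_warning -> ¬delete_ballot) and premise 11 gives O(¬issue_warning -> ¬delete_ballot), so O(¬delete_ballot) either way.
Premise 10 is O(¬verify_sample -> delete_ballot); contrapositively O(¬delete_ballot -> verify_sample). Since O(¬delete_ballot) holds, K gives O(verify_sample).
The contrapositive of premise 2 (O(withhold_appeal -> ¬verify_sample)) is O(verify_sample -> ¬withhold_appeal), and O(verify_sample) is already established, so O(¬withhold_appeal).
Premise 7, O(¬quarantine_dossier -> withhold_appeal), contraposes to O(¬withhold_appeal -> quarantine_dossier); with O(¬withhold_appeal) we get O(quarantine_dossier).
The contrapositive of premise 3 (O(countersign_specimen -> ¬quarantine_dossier)) is O(quarantine_dossier -> ¬countersign_specimen), and O(quarantine_dossier) is already established, so O(¬countersign_specimen).
Premise 8, O(issue_refund -> countersign_specimen), contraposes to O(¬countersign_specimen -> ¬issue_refund); with O(¬countersign_specimen) we get O(¬issue_refund).
Premises 1, 5, 6, 9 do not contribute to this derivation.
Hence ¬issue_refund is obligatory.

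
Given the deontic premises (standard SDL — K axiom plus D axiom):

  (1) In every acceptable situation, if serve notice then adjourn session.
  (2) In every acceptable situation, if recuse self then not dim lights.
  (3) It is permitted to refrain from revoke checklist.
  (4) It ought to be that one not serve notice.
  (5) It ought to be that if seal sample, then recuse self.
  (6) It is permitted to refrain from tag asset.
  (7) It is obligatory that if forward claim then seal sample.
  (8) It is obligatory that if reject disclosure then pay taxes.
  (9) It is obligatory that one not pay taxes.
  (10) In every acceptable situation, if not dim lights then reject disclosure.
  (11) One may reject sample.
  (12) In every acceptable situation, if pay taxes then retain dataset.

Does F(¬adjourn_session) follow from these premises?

No

Premise 1 is O(serve_notice → adjourn_session), but O(serve_notice) is not derivable from the premises, so it does not yield O(adjourn_session).
No other premise forces O(adjourn_session). An ideal world satisfying every premise can still have ¬adjourn_session true, so F(¬adjourn_session) is not derivable.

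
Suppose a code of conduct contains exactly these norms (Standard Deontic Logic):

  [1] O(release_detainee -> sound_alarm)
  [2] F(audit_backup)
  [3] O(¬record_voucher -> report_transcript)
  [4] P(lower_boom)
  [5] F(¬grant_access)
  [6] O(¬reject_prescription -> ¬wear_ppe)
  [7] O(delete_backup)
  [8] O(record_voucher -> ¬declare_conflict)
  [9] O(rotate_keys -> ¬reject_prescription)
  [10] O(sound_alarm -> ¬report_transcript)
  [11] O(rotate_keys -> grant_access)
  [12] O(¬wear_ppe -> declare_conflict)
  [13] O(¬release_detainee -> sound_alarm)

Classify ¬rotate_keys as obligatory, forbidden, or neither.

By case analysis on release_detainee: premise 1 gives O(release_detainee -> sound_alarm) and premise 13 gives O(¬release_detainee -> sound_alarm), so O(sound_alarm) either way.
Premise 10 is O(sound_alarm -> ¬report_transcript); since O(sound_alarm), deontic closure gives O(¬report_transcript).
The contrapositive of premise 3 (O(¬record_voucher -> report_transcript)) is O(¬report_transcript -> record_voucher), and O(¬report_transcript) is already established, so O(record_voucher).
With premise 8, O(record_voucher -> ¬declare_conflict), the K-axiom yields O(¬declare_conflict).
Premise 12 is O(¬wear_ppe -> declare_conflict); contrapositively O(¬declare_conflict -> wear_ppe). Since O(¬declare_conflict) holds, K gives O(wear_ppe).
Premise 6, O(¬reject_prescription -> ¬wear_ppe), contraposes to O(wear_ppe -> reject_prescription); with O(wear_ppe) we get O(reject_prescription).
Premise 9, O(rotate_keys -> ¬reject_prescription), contraposes to O(reject_prescription -> ¬rotate_keys); with O(reject_prescription) we get O(¬rotate_keys).
Premises 2, 4, 5, 7, 11 do not contribute to this derivation.
Hence ¬rotate_keys is obligatory.

Obligatory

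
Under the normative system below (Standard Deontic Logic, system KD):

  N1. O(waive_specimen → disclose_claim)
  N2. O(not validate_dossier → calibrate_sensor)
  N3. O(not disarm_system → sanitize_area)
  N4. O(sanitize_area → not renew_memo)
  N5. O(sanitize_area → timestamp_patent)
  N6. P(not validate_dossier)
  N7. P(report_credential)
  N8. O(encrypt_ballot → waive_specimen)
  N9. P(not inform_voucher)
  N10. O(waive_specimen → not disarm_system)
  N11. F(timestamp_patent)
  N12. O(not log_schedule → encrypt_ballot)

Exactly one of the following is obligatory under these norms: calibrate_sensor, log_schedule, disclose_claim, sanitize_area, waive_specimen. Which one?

log_schedule

Premise 11, F(timestamp_patent), is equivalent to O(not timestamp_patent).
The contrapositive of premise 5 (O(sanitize_area → timestamp_patent)) is O(not timestamp_patent → not sanitize_area), and O(not timestamp_patent) is already established, so O(not sanitize_area).
Premise 3 is O(not disarm_system → sanitize_area); contrapositively O(not sanitize_area → disarm_system). Since O(not sanitize_area) holds, K gives O(disarm_system).
The contrapositive of premise 10 (O(waive_specimen → not disarm_system)) is O(disarm_system → not waive_specimen), and O(disarm_system) is already established, so O(not waive_specimen).
Premise 8, O(encrypt_ballot → waive_specimen), contraposes to O(not waive_specimen → not encrypt_ballot); with O(not waive_specimen) we get O(not encrypt_ballot).
The contrapositive of premise 12 (O(not log_schedule → encrypt_ballot)) is O(not encrypt_ballot → log_schedule), and O(not encrypt_ballot) is already established, so O(log_schedule).
So O(log_schedule) holds — log_schedule is obligatory. None of the other listed options is made obligatory by any chain of premises.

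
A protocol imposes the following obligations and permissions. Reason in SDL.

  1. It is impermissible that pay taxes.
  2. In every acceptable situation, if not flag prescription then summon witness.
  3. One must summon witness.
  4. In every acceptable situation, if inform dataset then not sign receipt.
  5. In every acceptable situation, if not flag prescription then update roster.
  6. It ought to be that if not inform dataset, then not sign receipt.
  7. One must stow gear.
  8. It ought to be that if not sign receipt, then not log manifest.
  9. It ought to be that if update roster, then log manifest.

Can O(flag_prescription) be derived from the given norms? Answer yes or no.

Premises 6 and 4 are O(¬inform_dataset → ¬sign_receipt) and O(inform_dataset → ¬sign_receipt); every ideal world satisfies ¬inform_dataset or inform_dataset, so in either case ¬sign_receipt holds — hence O(¬sign_receipt).
Applying K to premise 8 (O(¬sign_receipt → ¬log_manifest)) and O(¬sign_receipt) yields O(¬log_manifest).
Premise 9, O(update_roster → log_manifest), contraposes to O(¬log_manifest → ¬update_roster); with O(¬log_manifest) we get O(¬update_roster).
Premise 5 is O(¬flag_prescription → update_roster); contrapositively O(¬update_roster → flag_prescription). Since O(¬update_roster) holds, K gives O(flag_prescription).
Premises 1, 2, 3, 7 do not contribute to this derivation.
So O(flag_prescription) follows.

Yes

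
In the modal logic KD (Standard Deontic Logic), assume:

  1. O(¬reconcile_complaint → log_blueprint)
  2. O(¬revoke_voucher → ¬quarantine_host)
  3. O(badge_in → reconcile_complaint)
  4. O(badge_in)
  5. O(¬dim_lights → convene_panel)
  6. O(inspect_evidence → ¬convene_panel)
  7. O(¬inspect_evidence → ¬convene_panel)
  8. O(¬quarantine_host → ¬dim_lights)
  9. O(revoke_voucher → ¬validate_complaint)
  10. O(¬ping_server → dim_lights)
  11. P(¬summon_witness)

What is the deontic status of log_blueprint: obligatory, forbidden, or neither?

Neither

Premise 1 is O(¬reconcile_complaint → log_blueprint), but O(¬reconcile_complaint) is not derivable from the premises, so it does not yield O(log_blueprint).
No premise or chain of K-axiom applications forces O(log_blueprint), and none forces O(¬log_blueprint). So log_blueprint is neither obligatory nor forbidden under these norms.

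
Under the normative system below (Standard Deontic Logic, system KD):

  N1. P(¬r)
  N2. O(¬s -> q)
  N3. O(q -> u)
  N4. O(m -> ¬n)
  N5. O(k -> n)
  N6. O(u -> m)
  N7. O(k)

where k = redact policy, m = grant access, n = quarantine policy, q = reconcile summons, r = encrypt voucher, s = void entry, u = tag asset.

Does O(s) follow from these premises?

Yes

From premise 7 we have O(k).
Premise 5 is O(k -> n); since O(k), deontic closure gives O(n).
The contrapositive of premise 4 (O(m -> ¬n)) is O(n -> ¬m), and O(n) is already established, so O(¬m).
The contrapositive of premise 6 (O(u -> m)) is O(¬m -> ¬u), and O(¬m) is already established, so O(¬u).
The contrapositive of premise 3 (O(q -> u)) is O(¬u -> ¬q), and O(¬u) is already established, so O(¬q).
Premise 2, O(¬s -> q), contraposes to O(¬q -> s); with O(¬q) we get O(s).
Premise 1 does not contribute to this derivation.
So O(s) follows.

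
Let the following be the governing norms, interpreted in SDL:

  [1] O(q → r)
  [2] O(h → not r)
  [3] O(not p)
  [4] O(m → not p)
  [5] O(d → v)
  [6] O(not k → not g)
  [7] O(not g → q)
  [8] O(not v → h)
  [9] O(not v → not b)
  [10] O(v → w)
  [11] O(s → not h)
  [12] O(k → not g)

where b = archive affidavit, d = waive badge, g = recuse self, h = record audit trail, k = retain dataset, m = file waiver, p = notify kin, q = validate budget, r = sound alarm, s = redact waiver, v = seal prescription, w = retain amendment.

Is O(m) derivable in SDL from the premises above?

No

Premise 4 is O(m → not p); even if O(not p) held, inferring O(m) would be affirming the consequent — invalid.
No other premise forces O(m). An ideal world satisfying every premise can still have m false, so O(m) is not derivable.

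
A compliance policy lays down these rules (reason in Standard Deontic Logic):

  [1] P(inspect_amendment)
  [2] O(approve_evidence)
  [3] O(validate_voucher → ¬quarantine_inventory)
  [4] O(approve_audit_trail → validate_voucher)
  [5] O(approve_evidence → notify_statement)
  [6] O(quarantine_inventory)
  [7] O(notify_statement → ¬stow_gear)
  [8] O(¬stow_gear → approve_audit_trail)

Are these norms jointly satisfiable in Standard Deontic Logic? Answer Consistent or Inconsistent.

Inconsistent

From premise 6 we have O(quarantine_inventory).
The contrapositive of premise 3 (O(validate_voucher → ¬quarantine_inventory)) is O(quarantine_inventory → ¬validate_voucher), and O(quarantine_inventory) is already established, so O(¬validate_voucher).
Premise 4, O(approve_audit_trail → validate_voucher), contraposes to O(¬validate_voucher → ¬approve_audit_trail); with O(¬validate_voucher) we get O(¬approve_audit_trail).
The contrapositive of premise 8 (O(¬stow_gear → approve_audit_trail)) is O(¬approve_audit_trail → stow_gear), and O(¬approve_audit_trail) is already established, so O(stow_gear).
Premise 7, O(notify_statement → ¬stow_gear), contraposes to O(stow_gear → ¬notify_statement); with O(stow_gear) we get O(¬notify_statement).
Premise 5 is O(approve_evidence → notify_statement); contrapositively O(¬notify_statement → ¬approve_evidence). Since O(¬notify_statement) holds, K gives O(¬approve_evidence).
However, premise 2 gives O(approve_evidence).
We now have both O(¬approve_evidence) and O(approve_evidence) — approve_evidence is simultaneously obligatory and forbidden, violating the D-axiom.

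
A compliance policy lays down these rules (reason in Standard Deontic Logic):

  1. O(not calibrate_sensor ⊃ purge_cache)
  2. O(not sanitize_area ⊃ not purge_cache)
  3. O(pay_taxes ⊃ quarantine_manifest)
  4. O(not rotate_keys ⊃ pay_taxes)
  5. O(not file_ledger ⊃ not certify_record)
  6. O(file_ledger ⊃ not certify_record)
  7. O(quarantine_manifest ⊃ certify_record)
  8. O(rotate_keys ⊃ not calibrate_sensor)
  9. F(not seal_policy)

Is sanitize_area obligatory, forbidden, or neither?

Premises 6 and 5 cover both cases: O(file_ledger ⊃ not certify_record) and O(not file_ledger ⊃ not certify_record). Since file_ledger ∨ not file_ledger is a tautology, O(not certify_record) follows.
Premise 7, O(quarantine_manifest ⊃ certify_record), contraposes to O(not certify_record ⊃ not quarantine_manifest); with O(not certify_record) we get O(not quarantine_manifest).
Premise 3 is O(pay_taxes ⊃ quarantine_manifest); contrapositively O(not quarantine_manifest ⊃ not pay_taxes). Since O(not quarantine_manifest) holds, K gives O(not pay_taxes).
Premise 4, O(not rotate_keys ⊃ pay_taxes), contraposes to O(not pay_taxes ⊃ rotate_keys); with O(not pay_taxes) we get O(rotate_keys).
Premise 8 is O(rotate_keys ⊃ not calibrate_sensor); since O(rotate_keys), deontic closure gives O(not calibrate_sensor).
From O(not calibrate_sensor) and premise 1, O(not calibrate_sensor ⊃ purge_cache), we obtain O(purge_cache).
The contrapositive of premise 2 (O(not sanitize_area ⊃ not purge_cache)) is O(purge_cache ⊃ sanitize_area), and O(purge_cache) is already established, so O(sanitize_area).
Premise 9 does not contribute to this derivation.
Hence sanitize_area is obligatory.

Obligatory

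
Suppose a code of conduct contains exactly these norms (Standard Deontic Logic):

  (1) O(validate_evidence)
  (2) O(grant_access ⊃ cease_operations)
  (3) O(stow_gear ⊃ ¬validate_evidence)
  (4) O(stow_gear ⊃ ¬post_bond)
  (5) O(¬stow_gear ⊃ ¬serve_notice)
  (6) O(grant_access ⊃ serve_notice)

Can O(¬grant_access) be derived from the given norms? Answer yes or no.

Premise 1 gives O(validate_evidence).
The contrapositive of premise 3 (O(stow_gear ⊃ ¬validate_evidence)) is O(validate_evidence ⊃ ¬stow_gear), and O(validate_evidence) is already established, so O(¬stow_gear).
From O(¬stow_gear) and premise 5, O(¬stow_gear ⊃ ¬serve_notice), we obtain O(¬serve_notice).
Premise 6 is O(grant_access ⊃ serve_notice); contrapositively O(¬serve_notice ⊃ ¬grant_access). Since O(¬serve_notice) holds, K gives O(¬grant_access).
Premises 2, 4 do not contribute to this derivation.
So O(¬grant_access) follows.

Yes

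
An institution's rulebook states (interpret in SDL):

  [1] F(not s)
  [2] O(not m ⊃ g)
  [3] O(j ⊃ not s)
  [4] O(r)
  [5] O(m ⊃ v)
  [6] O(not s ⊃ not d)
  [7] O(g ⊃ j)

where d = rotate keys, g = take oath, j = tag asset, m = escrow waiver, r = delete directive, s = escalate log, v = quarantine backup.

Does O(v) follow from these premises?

Premise 1 is F(not s), i.e. O(s).
The contrapositive of premise 3 (O(j ⊃ not s)) is O(s ⊃ not j), and O(s) is already established, so O(not j).
Premise 7 is O(g ⊃ j); contrapositively O(not j ⊃ not g). Since O(not j) holds, K gives O(not g).
Premise 2, O(not m ⊃ g), contraposes to O(not g ⊃ m); with O(not g) we get O(m).
From O(m) and premise 5, O(m ⊃ v), we obtain O(v).
Premises 4, 6 do not contribute to this derivation.
So O(v) follows.

Yes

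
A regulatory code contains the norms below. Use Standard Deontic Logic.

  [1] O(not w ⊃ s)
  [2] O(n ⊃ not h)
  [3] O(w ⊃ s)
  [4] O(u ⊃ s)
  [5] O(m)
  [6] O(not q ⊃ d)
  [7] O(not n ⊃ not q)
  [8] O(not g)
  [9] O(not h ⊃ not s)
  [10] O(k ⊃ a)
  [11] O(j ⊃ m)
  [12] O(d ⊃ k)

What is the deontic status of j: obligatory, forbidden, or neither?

Premise 11 is O(j ⊃ m); even if O(m) held, inferring O(j) would be affirming the consequent — invalid.
No premise or chain of K-axiom applications forces O(j), and none forces O(not j). So j is neither obligatory nor forbidden under these norms.

Neither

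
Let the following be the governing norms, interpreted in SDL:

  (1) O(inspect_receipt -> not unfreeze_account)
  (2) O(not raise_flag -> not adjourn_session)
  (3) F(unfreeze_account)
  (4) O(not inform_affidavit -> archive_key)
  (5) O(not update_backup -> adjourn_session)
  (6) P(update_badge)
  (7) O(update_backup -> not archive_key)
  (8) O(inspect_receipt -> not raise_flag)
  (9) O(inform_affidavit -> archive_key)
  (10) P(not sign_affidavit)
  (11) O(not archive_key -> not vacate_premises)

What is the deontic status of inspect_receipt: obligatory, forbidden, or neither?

By case analysis on inform_affidavit: premise 9 gives O(inform_affidavit -> archive_key) and premise 4 gives O(not inform_affidavit -> archive_key), so O(archive_key) either way.
The contrapositive of premise 7 (O(update_backup -> not archive_key)) is O(archive_key -> not update_backup), and O(archive_key) is already established, so O(not update_backup).
With premise 5, O(not update_backup -> adjourn_session), the K-axiom yields O(adjourn_session).
The contrapositive of premise 2 (O(not raise_flag -> not adjourn_session)) is O(adjourn_session -> raise_flag), and O(adjourn_session) is already established, so O(raise_flag).
The contrapositive of premise 8 (O(inspect_receipt -> not raise_flag)) is O(raise_flag -> not inspect_receipt), and O(raise_flag) is already established, so O(not inspect_receipt).
Premises 1, 3, 6, 10, 11 do not contribute to this derivation.
Thus O(not inspect_receipt), which is F(inspect_receipt): inspect_receipt is forbidden.

Forbidden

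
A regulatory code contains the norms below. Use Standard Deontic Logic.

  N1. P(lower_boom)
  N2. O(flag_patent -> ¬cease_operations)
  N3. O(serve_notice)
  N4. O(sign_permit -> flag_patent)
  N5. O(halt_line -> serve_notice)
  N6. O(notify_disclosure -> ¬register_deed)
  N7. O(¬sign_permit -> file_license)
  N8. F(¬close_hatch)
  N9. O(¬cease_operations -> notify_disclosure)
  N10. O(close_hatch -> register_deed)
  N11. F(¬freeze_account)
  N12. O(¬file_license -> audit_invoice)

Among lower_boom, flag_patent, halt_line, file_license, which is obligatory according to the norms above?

F(¬close_hatch) at premise 8 means O(close_hatch).
Applying K to premise 10 (O(close_hatch -> register_deed)) and O(close_hatch) yields O(register_deed).
Premise 6, O(notify_disclosure -> ¬register_deed), contraposes to O(register_deed -> ¬notify_disclosure); with O(register_deed) we get O(¬notify_disclosure).
The contrapositive of premise 9 (O(¬cease_operations -> notify_disclosure)) is O(¬notify_disclosure -> cease_operations), and O(¬notify_disclosure) is already established, so O(cease_operations).
The contrapositive of premise 2 (O(flag_patent -> ¬cease_operations)) is O(cease_operations -> ¬flag_patent), and O(cease_operations) is already established, so O(¬flag_patent).
Premise 4 is O(sign_permit -> flag_patent); contrapositively O(¬flag_patent -> ¬sign_permit). Since O(¬flag_patent) holds, K gives O(¬sign_permit).
Premise 7 is O(¬sign_permit -> file_license); since O(¬sign_permit), deontic closure gives O(file_license).
So O(file_license) holds — file_license is obligatory. None of the other listed options is made obligatory by any chain of premises.

file_license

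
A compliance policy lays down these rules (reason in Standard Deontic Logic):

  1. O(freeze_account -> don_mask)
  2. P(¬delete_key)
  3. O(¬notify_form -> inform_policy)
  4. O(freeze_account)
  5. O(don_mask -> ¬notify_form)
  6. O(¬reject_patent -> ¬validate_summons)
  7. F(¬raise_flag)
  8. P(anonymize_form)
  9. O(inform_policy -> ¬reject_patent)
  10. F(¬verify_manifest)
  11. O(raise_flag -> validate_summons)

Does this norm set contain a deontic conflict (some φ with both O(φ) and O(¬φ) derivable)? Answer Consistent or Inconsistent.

Premise 7 is F(¬raise_flag), i.e. O(raise_flag).
Premise 11 is O(raise_flag -> validate_summons); since O(raise_flag), deontic closure gives O(validate_summons).
The contrapositive of premise 6 (O(¬reject_patent -> ¬validate_summons)) is O(validate_summons -> reject_patent), and O(validate_summons) is already established, so O(reject_patent).
Premise 9, O(inform_policy -> ¬reject_patent), contraposes to O(reject_patent -> ¬inform_policy); with O(reject_patent) we get O(¬inform_policy).
Premise 3, O(¬notify_form -> inform_policy), contraposes to O(¬inform_policy -> notify_form); with O(¬inform_policy) we get O(notify_form).
Premise 5, O(don_mask -> ¬notify_form), contraposes to O(notify_form -> ¬don_mask); with O(notify_form) we get O(¬don_mask).
Premise 1, O(freeze_account -> don_mask), contraposes to O(¬don_mask -> ¬freeze_account); with O(¬don_mask) we get O(¬freeze_account).
Yet premise 4 states O(freeze_account).
We now have both O(¬freeze_account) and O(freeze_account) — freeze_account is simultaneously obligatory and forbidden, violating the D-axiom.

Inconsistent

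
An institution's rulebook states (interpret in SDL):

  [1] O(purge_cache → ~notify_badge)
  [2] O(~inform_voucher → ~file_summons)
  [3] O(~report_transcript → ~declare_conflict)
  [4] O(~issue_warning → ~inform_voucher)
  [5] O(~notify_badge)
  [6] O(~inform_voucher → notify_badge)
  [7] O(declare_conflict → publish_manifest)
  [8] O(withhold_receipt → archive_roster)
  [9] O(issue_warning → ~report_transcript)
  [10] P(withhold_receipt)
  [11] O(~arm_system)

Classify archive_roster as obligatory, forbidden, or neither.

Premise 8 is O(withhold_receipt → archive_roster), but O(withhold_receipt) is not derivable from the premises (the permission P(withhold_receipt) asserts only ~O(~withhold_receipt), not O(withhold_receipt)), so it does not yield O(archive_roster).
No premise or chain of K-axiom applications forces O(archive_roster), and none forces O(~archive_roster). So archive_roster is neither obligatory nor forbidden under these norms.

Neither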